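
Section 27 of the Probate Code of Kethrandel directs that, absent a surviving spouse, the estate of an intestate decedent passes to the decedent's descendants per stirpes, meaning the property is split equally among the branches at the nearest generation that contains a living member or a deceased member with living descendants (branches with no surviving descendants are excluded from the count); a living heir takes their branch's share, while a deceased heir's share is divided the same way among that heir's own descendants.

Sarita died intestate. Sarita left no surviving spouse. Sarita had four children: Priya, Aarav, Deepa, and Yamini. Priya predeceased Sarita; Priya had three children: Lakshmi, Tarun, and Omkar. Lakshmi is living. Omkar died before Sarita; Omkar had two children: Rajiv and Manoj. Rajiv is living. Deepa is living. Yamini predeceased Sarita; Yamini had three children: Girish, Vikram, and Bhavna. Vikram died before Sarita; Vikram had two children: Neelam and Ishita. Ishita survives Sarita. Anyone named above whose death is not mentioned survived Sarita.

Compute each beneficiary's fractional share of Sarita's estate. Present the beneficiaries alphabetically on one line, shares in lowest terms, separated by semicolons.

Aarav 1/4; Bhavna 1/12; Deepa 1/4; Girish 1/12; Ishita 1/24; Lakshmi 1/12; Manoj 1/24; Neelam 1/24; Rajiv 1/24; Tarun 1/12

There is no surviving spouse, so the entire estate passes to Sarita's descendants per stirpes.
The estate is divided into 4 equal shares of 1/4 among Priya, Aarav, Deepa, Yamini.
Priya predeceased; the 1/4 allotted to Priya's branch passes to Priya's issue by representation.
The 1/4 is divided into 3 equal shares of 1/12 among Lakshmi, Tarun, Omkar.
Lakshmi is living and takes 1/12.
Tarun is living and takes 1/12.
Omkar predeceased; the 1/12 allotted to Omkar's branch passes to Omkar's issue by representation.
The 1/12 is divided into 2 equal shares of 1/24 among Rajiv, Manoj.
Rajiv is living and takes 1/24.
Manoj is living and takes 1/24.
Aarav is living and takes 1/4.
Deepa is living and takes 1/4.
Yamini predeceased; the 1/4 allotted to Yamini's branch passes to Yamini's issue by representation.
The 1/4 is divided into 3 equal shares of 1/12 among Girish, Vikram, Bhavna.
Girish is living and takes 1/12.
Vikram predeceased; the 1/12 allotted to Vikram's branch passes to Vikram's issue by representation.
The 1/12 is divided into 2 equal shares of 1/24 among Neelam, Ishita.
Neelam is living and takes 1/24.
Ishita is living and takes 1/24.
Bhavna is living and takes 1/12.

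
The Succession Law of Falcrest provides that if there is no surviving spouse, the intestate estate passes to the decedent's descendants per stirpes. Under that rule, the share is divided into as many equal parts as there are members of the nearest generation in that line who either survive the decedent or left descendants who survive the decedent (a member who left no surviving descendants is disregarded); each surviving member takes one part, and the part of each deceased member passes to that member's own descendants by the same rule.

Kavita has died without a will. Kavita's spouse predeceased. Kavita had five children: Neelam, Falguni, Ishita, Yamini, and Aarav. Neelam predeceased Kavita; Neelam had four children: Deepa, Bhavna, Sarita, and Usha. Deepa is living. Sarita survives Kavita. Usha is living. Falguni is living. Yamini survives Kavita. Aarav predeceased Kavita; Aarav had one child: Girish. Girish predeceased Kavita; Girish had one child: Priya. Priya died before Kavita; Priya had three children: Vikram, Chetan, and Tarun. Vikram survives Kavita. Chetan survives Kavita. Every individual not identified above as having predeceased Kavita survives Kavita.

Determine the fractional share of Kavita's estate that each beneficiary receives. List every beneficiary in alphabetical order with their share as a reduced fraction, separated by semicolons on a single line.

There is no surviving spouse, so the entire estate passes to Kavita's descendants per stirpes.
The estate is divided into 5 equal shares of 1/5 among Neelam, Falguni, Ishita, Yamini, Aarav.
Neelam predeceased; the 1/5 allotted to Neelam's branch passes to Neelam's issue by representation.
The 1/5 is divided into 4 equal shares of 1/20 among Deepa, Bhavna, Sarita, Usha.
Deepa is living and takes 1/20.
Bhavna is living and takes 1/20.
Sarita is living and takes 1/20.
Usha is living and takes 1/20.
Falguni is living and takes 1/5.
Ishita is living and takes 1/5.
Yamini is living and takes 1/5.
Aarav predeceased; the 1/5 allotted to Aarav's branch passes to Aarav's issue by representation.
Girish's line is the sole branch at this level, so the full 1/5 passes to Girish's issue by representation.
Priya's line is the sole branch at this level, so the full 1/5 passes to Priya's issue by representation.
The 1/5 is divided into 3 equal shares of 1/15 among Vikram, Chetan, Tarun.
Vikram is living and takes 1/15.
Chetan is living and takes 1/15.
Tarun is living and takes 1/15.

Bhavna 1/20; Chetan 1/15; Deepa 1/20; Falguni 1/5; Ishita 1/5; Sarita 1/20; Tarun 1/15; Usha 1/20; Vikram 1/15; Yamini 1/5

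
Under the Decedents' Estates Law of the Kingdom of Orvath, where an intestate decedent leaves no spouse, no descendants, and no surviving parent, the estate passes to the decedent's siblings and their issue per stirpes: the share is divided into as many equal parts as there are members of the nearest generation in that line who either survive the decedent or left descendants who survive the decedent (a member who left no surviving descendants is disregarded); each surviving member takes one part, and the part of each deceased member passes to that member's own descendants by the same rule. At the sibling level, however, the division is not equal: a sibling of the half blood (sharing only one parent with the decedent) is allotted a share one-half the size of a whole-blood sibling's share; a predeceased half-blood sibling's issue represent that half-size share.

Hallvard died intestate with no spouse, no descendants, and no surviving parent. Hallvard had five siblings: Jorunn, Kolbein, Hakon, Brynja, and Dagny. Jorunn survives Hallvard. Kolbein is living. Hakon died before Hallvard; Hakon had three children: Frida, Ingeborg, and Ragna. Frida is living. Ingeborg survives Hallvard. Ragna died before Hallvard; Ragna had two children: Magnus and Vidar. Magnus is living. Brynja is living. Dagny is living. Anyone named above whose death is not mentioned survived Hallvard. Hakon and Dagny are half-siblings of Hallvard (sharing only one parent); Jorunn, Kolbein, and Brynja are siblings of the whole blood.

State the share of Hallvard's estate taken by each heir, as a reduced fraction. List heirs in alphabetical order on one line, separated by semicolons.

Brynja 1/4; Dagny 1/8; Frida 1/24; Ingeborg 1/24; Jorunn 1/4; Kolbein 1/4; Magnus 1/48; Vidar 1/48

No spouse, descendants, or parent survives, so the estate passes to Hallvard's siblings per stirpes.
Half-blood siblings count for one-half the weight of whole-blood siblings at the initial division.
Dividing 1 in proportion to weights (total weight 4): Jorunn (weight 1) → 1/4; Kolbein (weight 1) → 1/4; Hakon (weight 1/2) → 1/8; Brynja (weight 1) → 1/4; Dagny (weight 1/2) → 1/8.
Jorunn is living and takes 1/4.
Kolbein is living and takes 1/4.
Hakon predeceased; the 1/8 allotted to Hakon's branch passes to Hakon's issue by representation.
The 1/8 is divided into 3 equal shares of 1/24 among Frida, Ingeborg, Ragna.
Frida is living and takes 1/24.
Ingeborg is living and takes 1/24.
Ragna predeceased; the 1/24 allotted to Ragna's branch passes to Ragna's issue by representation.
The 1/24 is divided into 2 equal shares of 1/48 among Magnus, Vidar.
Magnus is living and takes 1/48.
Vidar is living and takes 1/48.
Brynja is living and takes 1/4.
Dagny is living and takes 1/8.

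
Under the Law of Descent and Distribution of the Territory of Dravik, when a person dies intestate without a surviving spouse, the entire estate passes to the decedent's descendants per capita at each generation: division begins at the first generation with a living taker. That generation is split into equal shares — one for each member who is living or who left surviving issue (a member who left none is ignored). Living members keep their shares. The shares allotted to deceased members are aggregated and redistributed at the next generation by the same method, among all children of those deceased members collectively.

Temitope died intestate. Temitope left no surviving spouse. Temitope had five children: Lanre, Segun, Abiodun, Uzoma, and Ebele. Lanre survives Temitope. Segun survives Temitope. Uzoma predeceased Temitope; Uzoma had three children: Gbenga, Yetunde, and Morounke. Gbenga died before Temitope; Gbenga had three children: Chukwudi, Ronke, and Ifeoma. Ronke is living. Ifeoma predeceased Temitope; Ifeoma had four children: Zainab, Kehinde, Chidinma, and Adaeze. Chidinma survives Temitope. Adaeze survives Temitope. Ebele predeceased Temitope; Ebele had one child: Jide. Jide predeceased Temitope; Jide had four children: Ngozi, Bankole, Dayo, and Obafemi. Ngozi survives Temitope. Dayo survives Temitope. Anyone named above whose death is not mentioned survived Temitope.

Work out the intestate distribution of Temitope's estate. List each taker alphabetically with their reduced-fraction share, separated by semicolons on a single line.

There is no surviving spouse, so the entire estate passes to Temitope's descendants per capita at each generation.
At generation 1 (Lanre, Segun, Abiodun, Uzoma, Ebele) there are 5 shares of (1)/5 = 1/5 each.
Living: Lanre, Segun, and Abiodun — each takes 1/5.
Deceased: Uzoma and Ebele. Their combined 2/5 is pooled and carried to generation 2.
At generation 2 (Gbenga, Yetunde, Morounke, Jide) there are 4 shares of (2/5)/4 = 1/10 each.
Living: Yetunde and Morounke — each takes 1/10.
Deceased: Gbenga and Jide. Their combined 1/5 is pooled and carried to generation 3.
At generation 3 (Chukwudi, Ronke, Ifeoma, Ngozi, Bankole, Dayo, Obafemi) there are 7 shares of (1/5)/7 = 1/35 each.
Living: Chukwudi, Ronke, Ngozi, Bankole, Dayo, and Obafemi — each takes 1/35.
Deceased: Ifeoma. That 1/35 share is carried to generation 4.
At generation 4 (Zainab, Kehinde, Chidinma, Adaeze) there are 4 shares of (1/35)/4 = 1/140 each.
Living: Zainab, Kehinde, Chidinma, and Adaeze — each takes 1/140.

Abiodun 1/5; Adaeze 1/140; Bankole 1/35; Chidinma 1/140; Chukwudi 1/35; Dayo 1/35; Kehinde 1/140; Lanre 1/5; Morounke 1/10; Ngozi 1/35; Obafemi 1/35; Ronke 1/35; Segun 1/5; Yetunde 1/10; Zainab 1/140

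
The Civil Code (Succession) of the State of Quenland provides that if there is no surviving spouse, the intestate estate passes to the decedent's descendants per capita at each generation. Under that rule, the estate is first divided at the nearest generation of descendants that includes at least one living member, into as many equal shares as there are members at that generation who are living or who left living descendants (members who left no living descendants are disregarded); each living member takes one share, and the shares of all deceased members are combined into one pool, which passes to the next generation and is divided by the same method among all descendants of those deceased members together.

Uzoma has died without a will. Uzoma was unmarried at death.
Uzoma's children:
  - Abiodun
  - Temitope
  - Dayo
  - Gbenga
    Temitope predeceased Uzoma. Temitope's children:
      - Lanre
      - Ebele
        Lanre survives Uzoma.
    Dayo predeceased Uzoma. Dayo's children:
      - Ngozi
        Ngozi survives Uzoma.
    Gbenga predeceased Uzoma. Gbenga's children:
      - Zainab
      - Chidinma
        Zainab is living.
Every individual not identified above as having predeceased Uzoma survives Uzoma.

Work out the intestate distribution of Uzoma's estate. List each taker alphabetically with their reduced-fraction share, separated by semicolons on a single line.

Abiodun 1/4; Chidinma 3/20; Ebele 3/20; Lanre 3/20; Ngozi 3/20; Zainab 3/20

There is no surviving spouse, so the entire estate passes to Uzoma's descendants per capita at each generation.
At generation 1 (Abiodun, Temitope, Dayo, Gbenga) there are 4 shares of (1)/4 = 1/4 each.
Living: Abiodun — each takes 1/4.
Deceased: Temitope, Dayo, and Gbenga. Their combined 3/4 is pooled and carried to generation 2.
At generation 2 (Lanre, Ebele, Ngozi, Zainab, Chidinma) there are 5 shares of (3/4)/5 = 3/20 each.
Living: Lanre, Ebele, Ngozi, Zainab, and Chidinma — each takes 3/20.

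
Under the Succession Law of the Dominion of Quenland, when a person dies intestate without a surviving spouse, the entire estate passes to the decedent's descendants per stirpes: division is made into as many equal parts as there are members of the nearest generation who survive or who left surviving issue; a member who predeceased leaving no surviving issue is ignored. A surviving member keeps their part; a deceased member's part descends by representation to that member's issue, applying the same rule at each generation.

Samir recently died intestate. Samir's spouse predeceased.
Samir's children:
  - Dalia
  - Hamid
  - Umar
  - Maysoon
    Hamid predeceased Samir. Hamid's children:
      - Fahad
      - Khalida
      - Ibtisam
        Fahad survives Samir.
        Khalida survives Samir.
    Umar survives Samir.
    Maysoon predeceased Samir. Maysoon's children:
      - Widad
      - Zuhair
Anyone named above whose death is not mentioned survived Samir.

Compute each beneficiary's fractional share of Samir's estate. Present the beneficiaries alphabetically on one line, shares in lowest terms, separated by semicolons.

There is no surviving spouse, so the entire estate passes to Samir's descendants per stirpes.
The estate is divided into 4 equal shares of 1/4 among Dalia, Hamid, Umar, Maysoon.
Dalia is living and takes 1/4.
Hamid predeceased; the 1/4 allotted to Hamid's branch passes to Hamid's issue by representation.
The 1/4 is divided into 3 equal shares of 1/12 among Fahad, Khalida, Ibtisam.
Fahad is living and takes 1/12.
Khalida is living and takes 1/12.
Ibtisam is living and takes 1/12.
Umar is living and takes 1/4.
Maysoon predeceased; the 1/4 allotted to Maysoon's branch passes to Maysoon's issue by representation.
The 1/4 is divided into 2 equal shares of 1/8 among Widad, Zuhair.
Widad is living and takes 1/8.
Zuhair is living and takes 1/8.

Dalia 1/4; Fahad 1/12; Ibtisam 1/12; Khalida 1/12; Umar 1/4; Widad 1/8; Zuhair 1/8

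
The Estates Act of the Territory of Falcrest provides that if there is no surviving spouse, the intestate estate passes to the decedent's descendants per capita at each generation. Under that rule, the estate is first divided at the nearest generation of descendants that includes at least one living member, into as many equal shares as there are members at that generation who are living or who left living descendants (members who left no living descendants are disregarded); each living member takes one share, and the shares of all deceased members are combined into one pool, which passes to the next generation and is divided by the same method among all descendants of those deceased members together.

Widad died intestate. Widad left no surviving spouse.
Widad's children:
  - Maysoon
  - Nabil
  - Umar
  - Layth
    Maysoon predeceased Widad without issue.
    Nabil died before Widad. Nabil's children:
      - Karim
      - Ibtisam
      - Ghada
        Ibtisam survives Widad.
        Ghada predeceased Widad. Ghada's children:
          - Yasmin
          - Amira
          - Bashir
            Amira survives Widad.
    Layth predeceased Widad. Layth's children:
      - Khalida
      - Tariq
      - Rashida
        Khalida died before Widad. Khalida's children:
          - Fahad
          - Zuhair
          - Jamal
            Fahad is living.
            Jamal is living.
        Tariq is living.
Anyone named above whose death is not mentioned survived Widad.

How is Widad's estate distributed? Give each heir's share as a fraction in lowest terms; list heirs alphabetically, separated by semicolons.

Amira 1/27; Bashir 1/27; Fahad 1/27; Ibtisam 1/9; Jamal 1/27; Karim 1/9; Rashida 1/9; Tariq 1/9; Umar 1/3; Yasmin 1/27; Zuhair 1/27

There is no surviving spouse, so the entire estate passes to Widad's descendants per capita at each generation.
At generation 1 (Nabil, Umar, Layth) there are 3 shares of (1)/3 = 1/3 each.
Living: Umar — each takes 1/3.
Deceased: Nabil and Layth. Their combined 2/3 is pooled and carried to generation 2.
At generation 2 (Karim, Ibtisam, Ghada, Khalida, Tariq, Rashida) there are 6 shares of (2/3)/6 = 1/9 each.
Living: Karim, Ibtisam, Tariq, and Rashida — each takes 1/9.
Deceased: Ghada and Khalida. Their combined 2/9 is pooled and carried to generation 3.
At generation 3 (Yasmin, Amira, Bashir, Fahad, Zuhair, Jamal) there are 6 shares of (2/9)/6 = 1/27 each.
Living: Yasmin, Amira, Bashir, Fahad, Zuhair, and Jamal — each takes 1/27.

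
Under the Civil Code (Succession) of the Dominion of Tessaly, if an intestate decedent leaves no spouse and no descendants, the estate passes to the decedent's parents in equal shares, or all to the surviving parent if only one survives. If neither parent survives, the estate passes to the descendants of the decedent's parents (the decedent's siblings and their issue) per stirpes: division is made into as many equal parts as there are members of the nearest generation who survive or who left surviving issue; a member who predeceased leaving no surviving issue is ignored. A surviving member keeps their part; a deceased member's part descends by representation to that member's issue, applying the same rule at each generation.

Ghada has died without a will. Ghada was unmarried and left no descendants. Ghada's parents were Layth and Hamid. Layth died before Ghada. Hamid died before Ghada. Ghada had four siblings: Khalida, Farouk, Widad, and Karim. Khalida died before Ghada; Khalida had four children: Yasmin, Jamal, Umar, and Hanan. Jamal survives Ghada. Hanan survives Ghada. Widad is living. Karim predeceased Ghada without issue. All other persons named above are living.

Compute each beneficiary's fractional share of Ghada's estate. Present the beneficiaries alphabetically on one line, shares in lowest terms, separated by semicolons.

Neither parent survives and there are no descendants, so the estate passes to Ghada's siblings and their issue per stirpes.
Karim left no surviving issue, so that branch lapses and is disregarded.
The estate is divided into 3 equal shares of 1/3 among Khalida, Farouk, Widad.
Khalida predeceased; the 1/3 allotted to Khalida's branch passes to Khalida's issue by representation.
The 1/3 is divided into 4 equal shares of 1/12 among Yasmin, Jamal, Umar, Hanan.
Yasmin is living and takes 1/12.
Jamal is living and takes 1/12.
Umar is living and takes 1/12.
Hanan is living and takes 1/12.
Farouk is living and takes 1/3.
Widad is living and takes 1/3.

Farouk 1/3; Hanan 1/12; Jamal 1/12; Umar 1/12; Widad 1/3; Yasmin 1/12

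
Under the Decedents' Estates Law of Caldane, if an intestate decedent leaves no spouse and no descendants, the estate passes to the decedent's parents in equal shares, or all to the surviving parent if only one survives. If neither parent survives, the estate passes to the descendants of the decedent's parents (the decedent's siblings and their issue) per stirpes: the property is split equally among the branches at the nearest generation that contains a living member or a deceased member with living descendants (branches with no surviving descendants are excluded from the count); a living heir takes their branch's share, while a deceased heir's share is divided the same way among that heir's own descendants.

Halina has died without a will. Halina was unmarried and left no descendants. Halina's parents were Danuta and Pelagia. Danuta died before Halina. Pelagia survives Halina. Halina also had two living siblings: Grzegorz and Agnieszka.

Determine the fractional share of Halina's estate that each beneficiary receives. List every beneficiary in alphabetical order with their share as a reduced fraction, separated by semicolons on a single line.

Pelagia 1

Only one parent, Pelagia, survives, so Pelagia takes the entire estate. The siblings take nothing because a surviving parent has priority.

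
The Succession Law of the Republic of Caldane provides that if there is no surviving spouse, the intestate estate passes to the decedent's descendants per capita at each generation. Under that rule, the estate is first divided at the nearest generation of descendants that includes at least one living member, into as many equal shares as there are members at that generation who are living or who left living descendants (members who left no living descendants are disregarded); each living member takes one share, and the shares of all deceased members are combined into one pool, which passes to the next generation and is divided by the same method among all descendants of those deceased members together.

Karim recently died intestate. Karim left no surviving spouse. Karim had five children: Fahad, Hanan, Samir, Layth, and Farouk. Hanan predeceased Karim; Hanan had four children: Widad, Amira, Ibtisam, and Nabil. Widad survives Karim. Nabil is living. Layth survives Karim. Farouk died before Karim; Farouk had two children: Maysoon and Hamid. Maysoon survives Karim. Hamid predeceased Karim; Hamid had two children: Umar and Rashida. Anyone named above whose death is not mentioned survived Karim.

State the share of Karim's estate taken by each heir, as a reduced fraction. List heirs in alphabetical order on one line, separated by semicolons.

There is no surviving spouse, so the entire estate passes to Karim's descendants per capita at each generation.
At generation 1 (Fahad, Hanan, Samir, Layth, Farouk) there are 5 shares of (1)/5 = 1/5 each.
Living: Fahad, Samir, and Layth — each takes 1/5.
Deceased: Hanan and Farouk. Their combined 2/5 is pooled and carried to generation 2.
At generation 2 (Widad, Amira, Ibtisam, Nabil, Maysoon, Hamid) there are 6 shares of (2/5)/6 = 1/15 each.
Living: Widad, Amira, Ibtisam, Nabil, and Maysoon — each takes 1/15.
Deceased: Hamid. That 1/15 share is carried to generation 3.
At generation 3 (Umar, Rashida) there are 2 shares of (1/15)/2 = 1/30 each.
Living: Umar and Rashida — each takes 1/30.

Amira 1/15; Fahad 1/5; Ibtisam 1/15; Layth 1/5; Maysoon 1/15; Nabil 1/15; Rashida 1/30; Samir 1/5; Umar 1/30; Widad 1/15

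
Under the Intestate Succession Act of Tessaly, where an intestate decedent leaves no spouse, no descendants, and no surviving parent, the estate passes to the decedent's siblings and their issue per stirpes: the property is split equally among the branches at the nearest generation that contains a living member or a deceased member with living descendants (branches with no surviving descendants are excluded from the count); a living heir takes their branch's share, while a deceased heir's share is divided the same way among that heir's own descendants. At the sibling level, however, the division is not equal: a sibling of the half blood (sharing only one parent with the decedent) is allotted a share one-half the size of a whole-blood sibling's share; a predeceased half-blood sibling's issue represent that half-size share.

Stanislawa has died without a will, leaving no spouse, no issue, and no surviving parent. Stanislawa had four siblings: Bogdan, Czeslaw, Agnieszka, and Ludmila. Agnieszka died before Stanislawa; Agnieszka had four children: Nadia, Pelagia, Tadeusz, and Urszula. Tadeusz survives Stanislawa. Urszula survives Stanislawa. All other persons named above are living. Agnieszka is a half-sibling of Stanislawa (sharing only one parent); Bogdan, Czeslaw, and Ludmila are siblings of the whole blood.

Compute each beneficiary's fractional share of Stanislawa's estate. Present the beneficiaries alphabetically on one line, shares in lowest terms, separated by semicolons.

No spouse, descendants, or parent survives, so the estate passes to Stanislawa's siblings per stirpes.
Half-blood siblings count for one-half the weight of whole-blood siblings at the initial division.
Dividing 1 in proportion to weights (total weight 7/2): Bogdan (weight 1) → 2/7; Czeslaw (weight 1) → 2/7; Agnieszka (weight 1/2) → 1/7; Ludmila (weight 1) → 2/7.
Bogdan is living and takes 2/7.
Czeslaw is living and takes 2/7.
Agnieszka predeceased; the 1/7 allotted to Agnieszka's branch passes to Agnieszka's issue by representation.
The 1/7 is divided into 4 equal shares of 1/28 among Nadia, Pelagia, Tadeusz, Urszula.
Nadia is living and takes 1/28.
Pelagia is living and takes 1/28.
Tadeusz is living and takes 1/28.
Urszula is living and takes 1/28.
Ludmila is living and takes 2/7.

Bogdan 2/7; Czeslaw 2/7; Ludmila 2/7; Nadia 1/28; Pelagia 1/28; Tadeusz 1/28; Urszula 1/28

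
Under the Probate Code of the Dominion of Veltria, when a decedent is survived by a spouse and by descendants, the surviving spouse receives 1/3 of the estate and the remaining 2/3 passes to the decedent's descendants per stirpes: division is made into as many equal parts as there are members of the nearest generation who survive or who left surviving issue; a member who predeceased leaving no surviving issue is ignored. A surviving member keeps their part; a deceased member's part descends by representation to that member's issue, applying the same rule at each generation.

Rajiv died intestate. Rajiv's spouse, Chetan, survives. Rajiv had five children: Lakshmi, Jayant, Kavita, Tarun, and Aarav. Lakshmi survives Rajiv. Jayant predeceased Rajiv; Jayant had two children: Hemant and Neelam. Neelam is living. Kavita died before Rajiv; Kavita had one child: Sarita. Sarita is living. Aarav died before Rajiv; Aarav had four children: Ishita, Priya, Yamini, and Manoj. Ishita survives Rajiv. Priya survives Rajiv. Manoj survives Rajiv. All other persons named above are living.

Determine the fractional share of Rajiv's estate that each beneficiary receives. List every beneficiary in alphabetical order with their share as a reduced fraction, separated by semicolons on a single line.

Chetan 1/3; Hemant 1/15; Ishita 1/30; Lakshmi 2/15; Manoj 1/30; Neelam 1/15; Priya 1/30; Sarita 2/15; Tarun 2/15; Yamini 1/30

Chetan, as surviving spouse, takes 1/3.
The remaining 2/3 passes to Rajiv's descendants per stirpes.
The 2/3 is divided into 5 equal shares of 2/15 among Lakshmi, Jayant, Kavita, Tarun, Aarav.
Lakshmi is living and takes 2/15.
Jayant predeceased; the 2/15 allotted to Jayant's branch passes to Jayant's issue by representation.
The 2/15 is divided into 2 equal shares of 1/15 among Hemant, Neelam.
Hemant is living and takes 1/15.
Neelam is living and takes 1/15.
Kavita predeceased; the 2/15 allotted to Kavita's branch passes to Kavita's issue by representation.
Sarita is the sole taker at this level and receives the full 2/15.
Tarun is living and takes 2/15.
Aarav predeceased; the 2/15 allotted to Aarav's branch passes to Aarav's issue by representation.
The 2/15 is divided into 4 equal shares of 1/30 among Ishita, Priya, Yamini, Manoj.
Ishita is living and takes 1/30.
Priya is living and takes 1/30.
Yamini is living and takes 1/30.
Manoj is living and takes 1/30.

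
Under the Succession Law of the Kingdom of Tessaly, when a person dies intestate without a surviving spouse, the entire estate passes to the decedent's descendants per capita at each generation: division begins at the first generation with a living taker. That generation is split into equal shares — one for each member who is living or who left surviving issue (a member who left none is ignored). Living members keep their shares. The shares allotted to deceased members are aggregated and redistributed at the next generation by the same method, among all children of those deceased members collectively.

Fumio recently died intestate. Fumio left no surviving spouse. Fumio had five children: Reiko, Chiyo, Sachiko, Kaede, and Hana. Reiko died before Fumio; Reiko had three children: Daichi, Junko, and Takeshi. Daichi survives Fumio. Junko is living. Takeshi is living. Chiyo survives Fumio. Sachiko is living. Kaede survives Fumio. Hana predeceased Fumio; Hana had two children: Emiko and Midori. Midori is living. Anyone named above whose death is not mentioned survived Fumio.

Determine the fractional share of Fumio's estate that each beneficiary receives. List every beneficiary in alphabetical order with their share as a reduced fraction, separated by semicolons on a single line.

There is no surviving spouse, so the entire estate passes to Fumio's descendants per capita at each generation.
At generation 1 (Reiko, Chiyo, Sachiko, Kaede, Hana) there are 5 shares of (1)/5 = 1/5 each.
Living: Chiyo, Sachiko, and Kaede — each takes 1/5.
Deceased: Reiko and Hana. Their combined 2/5 is pooled and carried to generation 2.
At generation 2 (Daichi, Junko, Takeshi, Emiko, Midori) there are 5 shares of (2/5)/5 = 2/25 each.
Living: Daichi, Junko, Takeshi, Emiko, and Midori — each takes 2/25.

Chiyo 1/5; Daichi 2/25; Emiko 2/25; Junko 2/25; Kaede 1/5; Midori 2/25; Sachiko 1/5; Takeshi 2/25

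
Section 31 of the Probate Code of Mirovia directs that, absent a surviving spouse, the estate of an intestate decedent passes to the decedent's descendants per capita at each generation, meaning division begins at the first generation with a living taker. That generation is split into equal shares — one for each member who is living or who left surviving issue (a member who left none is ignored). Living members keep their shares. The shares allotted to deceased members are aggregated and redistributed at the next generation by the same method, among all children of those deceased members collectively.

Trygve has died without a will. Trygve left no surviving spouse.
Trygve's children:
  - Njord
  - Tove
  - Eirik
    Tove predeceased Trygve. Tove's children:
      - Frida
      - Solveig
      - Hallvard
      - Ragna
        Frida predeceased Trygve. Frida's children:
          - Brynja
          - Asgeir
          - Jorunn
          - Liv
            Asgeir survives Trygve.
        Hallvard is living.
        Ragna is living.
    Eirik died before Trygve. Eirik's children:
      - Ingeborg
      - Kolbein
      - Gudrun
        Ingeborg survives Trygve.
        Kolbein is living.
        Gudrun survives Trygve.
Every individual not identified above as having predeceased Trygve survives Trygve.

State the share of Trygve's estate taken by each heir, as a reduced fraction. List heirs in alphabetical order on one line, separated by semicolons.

Asgeir 1/42; Brynja 1/42; Gudrun 2/21; Hallvard 2/21; Ingeborg 2/21; Jorunn 1/42; Kolbein 2/21; Liv 1/42; Njord 1/3; Ragna 2/21; Solveig 2/21

There is no surviving spouse, so the entire estate passes to Trygve's descendants per capita at each generation.
At generation 1 (Njord, Tove, Eirik) there are 3 shares of (1)/3 = 1/3 each.
Living: Njord — each takes 1/3.
Deceased: Tove and Eirik. Their combined 2/3 is pooled and carried to generation 2.
At generation 2 (Frida, Solveig, Hallvard, Ragna, Ingeborg, Kolbein, Gudrun) there are 7 shares of (2/3)/7 = 2/21 each.
Living: Solveig, Hallvard, Ragna, Ingeborg, Kolbein, and Gudrun — each takes 2/21.
Deceased: Frida. That 2/21 share is carried to generation 3.
At generation 3 (Brynja, Asgeir, Jorunn, Liv) there are 4 shares of (2/21)/4 = 1/42 each.
Living: Brynja, Asgeir, Jorunn, and Liv — each takes 1/42.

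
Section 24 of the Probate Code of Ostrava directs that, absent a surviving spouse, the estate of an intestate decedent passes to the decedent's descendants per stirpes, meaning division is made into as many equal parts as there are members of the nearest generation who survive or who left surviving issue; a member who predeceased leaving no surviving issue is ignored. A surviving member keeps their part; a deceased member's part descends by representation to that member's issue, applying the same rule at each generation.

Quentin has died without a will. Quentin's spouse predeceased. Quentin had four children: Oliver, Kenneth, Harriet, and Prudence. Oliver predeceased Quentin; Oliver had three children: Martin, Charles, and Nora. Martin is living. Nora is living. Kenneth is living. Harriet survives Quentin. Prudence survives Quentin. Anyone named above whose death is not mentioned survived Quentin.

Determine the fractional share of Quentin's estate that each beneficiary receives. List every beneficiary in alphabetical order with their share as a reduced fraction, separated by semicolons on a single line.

There is no surviving spouse, so the entire estate passes to Quentin's descendants per stirpes.
The estate is divided into 4 equal shares of 1/4 among Oliver, Kenneth, Harriet, Prudence.
Oliver predeceased; the 1/4 allotted to Oliver's branch passes to Oliver's issue by representation.
The 1/4 is divided into 3 equal shares of 1/12 among Martin, Charles, Nora.
Martin is living and takes 1/12.
Charles is living and takes 1/12.
Nora is living and takes 1/12.
Kenneth is living and takes 1/4.
Harriet is living and takes 1/4.
Prudence is living and takes 1/4.

Charles 1/12; Harriet 1/4; Kenneth 1/4; Martin 1/12; Nora 1/12; Prudence 1/4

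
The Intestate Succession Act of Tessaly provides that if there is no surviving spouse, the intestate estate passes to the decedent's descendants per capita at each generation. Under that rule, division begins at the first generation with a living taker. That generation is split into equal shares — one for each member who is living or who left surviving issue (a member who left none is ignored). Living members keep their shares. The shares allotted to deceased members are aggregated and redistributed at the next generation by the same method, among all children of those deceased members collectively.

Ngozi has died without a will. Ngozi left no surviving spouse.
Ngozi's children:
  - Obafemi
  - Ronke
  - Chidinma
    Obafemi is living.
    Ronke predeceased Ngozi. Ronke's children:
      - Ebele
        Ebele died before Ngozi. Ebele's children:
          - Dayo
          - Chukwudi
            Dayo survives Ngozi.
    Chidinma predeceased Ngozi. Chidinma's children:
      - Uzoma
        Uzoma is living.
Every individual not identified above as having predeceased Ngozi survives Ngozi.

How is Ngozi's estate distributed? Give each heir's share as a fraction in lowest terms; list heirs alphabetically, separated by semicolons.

Chukwudi 1/6; Dayo 1/6; Obafemi 1/3; Uzoma 1/3

There is no surviving spouse, so the entire estate passes to Ngozi's descendants per capita at each generation.
At generation 1 (Obafemi, Ronke, Chidinma) there are 3 shares of (1)/3 = 1/3 each.
Living: Obafemi — each takes 1/3.
Deceased: Ronke and Chidinma. Their combined 2/3 is pooled and carried to generation 2.
At generation 2 (Ebele, Uzoma) there are 2 shares of (2/3)/2 = 1/3 each.
Living: Uzoma — each takes 1/3.
Deceased: Ebele. That 1/3 share is carried to generation 3.
At generation 3 (Dayo, Chukwudi) there are 2 shares of (1/3)/2 = 1/6 each.
Living: Dayo and Chukwudi — each takes 1/6.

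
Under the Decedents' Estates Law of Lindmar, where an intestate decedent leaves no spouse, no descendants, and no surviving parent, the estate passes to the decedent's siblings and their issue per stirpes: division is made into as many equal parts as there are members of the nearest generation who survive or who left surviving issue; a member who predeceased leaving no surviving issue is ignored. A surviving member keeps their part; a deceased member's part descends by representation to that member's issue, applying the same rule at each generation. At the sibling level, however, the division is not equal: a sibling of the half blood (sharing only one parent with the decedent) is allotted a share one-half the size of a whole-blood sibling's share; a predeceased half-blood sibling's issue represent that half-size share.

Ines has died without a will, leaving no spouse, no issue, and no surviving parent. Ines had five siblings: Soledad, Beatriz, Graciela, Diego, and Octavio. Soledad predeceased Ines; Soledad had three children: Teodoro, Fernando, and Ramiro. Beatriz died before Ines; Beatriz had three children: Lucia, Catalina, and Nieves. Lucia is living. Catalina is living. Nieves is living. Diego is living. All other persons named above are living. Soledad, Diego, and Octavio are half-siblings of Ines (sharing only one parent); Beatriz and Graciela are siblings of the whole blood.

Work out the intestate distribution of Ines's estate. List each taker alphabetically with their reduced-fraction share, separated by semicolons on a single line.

Catalina 2/21; Diego 1/7; Fernando 1/21; Graciela 2/7; Lucia 2/21; Nieves 2/21; Octavio 1/7; Ramiro 1/21; Teodoro 1/21

No spouse, descendants, or parent survives, so the estate passes to Ines's siblings per stirpes.
Half-blood siblings count for one-half the weight of whole-blood siblings at the initial division.
Dividing 1 in proportion to weights (total weight 7/2): Soledad (weight 1/2) → 1/7; Beatriz (weight 1) → 2/7; Graciela (weight 1) → 2/7; Diego (weight 1/2) → 1/7; Octavio (weight 1/2) → 1/7.
Soledad predeceased; the 1/7 allotted to Soledad's branch passes to Soledad's issue by representation.
The 1/7 is divided into 3 equal shares of 1/21 among Teodoro, Fernando, Ramiro.
Teodoro is living and takes 1/21.
Fernando is living and takes 1/21.
Ramiro is living and takes 1/21.
Beatriz predeceased; the 2/7 allotted to Beatriz's branch passes to Beatriz's issue by representation.
The 2/7 is divided into 3 equal shares of 2/21 among Lucia, Catalina, Nieves.
Lucia is living and takes 2/21.
Catalina is living and takes 2/21.
Nieves is living and takes 2/21.
Graciela is living and takes 2/7.
Diego is living and takes 1/7.
Octavio is living and takes 1/7.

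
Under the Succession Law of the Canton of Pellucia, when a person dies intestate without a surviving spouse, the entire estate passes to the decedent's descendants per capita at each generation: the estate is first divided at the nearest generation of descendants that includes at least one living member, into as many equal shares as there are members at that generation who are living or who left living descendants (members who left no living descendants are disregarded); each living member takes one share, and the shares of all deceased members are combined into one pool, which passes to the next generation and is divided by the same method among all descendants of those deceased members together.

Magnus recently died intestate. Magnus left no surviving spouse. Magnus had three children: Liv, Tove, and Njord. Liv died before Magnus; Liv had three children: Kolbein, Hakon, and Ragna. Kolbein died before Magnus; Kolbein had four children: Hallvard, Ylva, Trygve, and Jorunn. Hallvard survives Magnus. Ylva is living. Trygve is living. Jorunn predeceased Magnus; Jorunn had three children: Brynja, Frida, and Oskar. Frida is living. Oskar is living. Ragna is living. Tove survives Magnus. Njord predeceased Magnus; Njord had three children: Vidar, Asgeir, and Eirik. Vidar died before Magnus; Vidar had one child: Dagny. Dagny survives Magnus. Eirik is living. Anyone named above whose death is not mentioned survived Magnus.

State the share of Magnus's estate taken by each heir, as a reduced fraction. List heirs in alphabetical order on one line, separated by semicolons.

Asgeir 1/9; Brynja 2/135; Dagny 2/45; Eirik 1/9; Frida 2/135; Hakon 1/9; Hallvard 2/45; Oskar 2/135; Ragna 1/9; Tove 1/3; Trygve 2/45; Ylva 2/45

There is no surviving spouse, so the entire estate passes to Magnus's descendants per capita at each generation.
At generation 1 (Liv, Tove, Njord) there are 3 shares of (1)/3 = 1/3 each.
Living: Tove — each takes 1/3.
Deceased: Liv and Njord. Their combined 2/3 is pooled and carried to generation 2.
At generation 2 (Kolbein, Hakon, Ragna, Vidar, Asgeir, Eirik) there are 6 shares of (2/3)/6 = 1/9 each.
Living: Hakon, Ragna, Asgeir, and Eirik — each takes 1/9.
Deceased: Kolbein and Vidar. Their combined 2/9 is pooled and carried to generation 3.
At generation 3 (Hallvard, Ylva, Trygve, Jorunn, Dagny) there are 5 shares of (2/9)/5 = 2/45 each.
Living: Hallvard, Ylva, Trygve, and Dagny — each takes 2/45.
Deceased: Jorunn. That 2/45 share is carried to generation 4.
At generation 4 (Brynja, Frida, Oskar) there are 3 shares of (2/45)/3 = 2/135 each.
Living: Brynja, Frida, and Oskar — each takes 2/135.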